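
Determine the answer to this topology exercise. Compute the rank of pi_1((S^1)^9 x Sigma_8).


pi_1(A x B) = pi_1(A) x pi_1(B); rank of abelianization = b_1.
b_1(T^9) = 9, b_1(Sigma_8) = 2*8 = 16.
b_1(product) = 9 + 16 = 25

25


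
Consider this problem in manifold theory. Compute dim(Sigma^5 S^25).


Each suspension raises dimension by 1: Sigma S^n = S^{n+1}.
Sigma^5 S^25 = S^{25+5} = S^30

30


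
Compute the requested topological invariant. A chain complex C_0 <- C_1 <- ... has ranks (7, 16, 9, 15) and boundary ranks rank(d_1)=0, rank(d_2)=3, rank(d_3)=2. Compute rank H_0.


rank H_k = rank(ker d_k) - rank(im d_{k+1}).
rank(ker d_0) = rank(C_0) - rank(d_0) = 7 - 0 = 7.
rank(im d_{0+1}) = 0.
rank H_0 = 7 - 0 = 7

7


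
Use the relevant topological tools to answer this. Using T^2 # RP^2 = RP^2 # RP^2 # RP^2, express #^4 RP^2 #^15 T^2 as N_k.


Since a >= 1, the sum is non-orientable; each T^2 can be replaced by RP^2 # RP^2 (since T^2#RP^2 = 3RP^2).
Total crosscaps k = 4 + 2*15 = 34.
Check via chi: chi = 4*1 + 15*0 - (4+15-1)*2 = -32 = 2 - k = -32. Consistent.

34


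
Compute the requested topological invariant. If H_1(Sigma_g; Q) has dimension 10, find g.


For a closed orientable surface: b_1 = 2g.
10 = 2g
g = 10 / 2 = 5

5


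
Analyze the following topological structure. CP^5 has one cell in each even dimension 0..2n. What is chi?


CP^5 has one cell in each even dimension 0, 2, ..., 2*5 (5+1 cells total).
All cells are even-dimensional, so chi = number of cells.
chi = 5 + 1 = 6

6


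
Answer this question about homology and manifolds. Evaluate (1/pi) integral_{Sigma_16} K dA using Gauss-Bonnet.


Gauss-Bonnet: integral K dA = 2*pi*chi(M).
chi(Sigma_16) = 2 - 2*16 = -30.
(integral K dA)/pi = 2*chi = 2*(-30) = -60

-60


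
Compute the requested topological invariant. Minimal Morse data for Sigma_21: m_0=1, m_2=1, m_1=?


A perfect Morse function has m_k = b_k.
For Sigma_21: b_0=1, b_1=2g=42, b_2=1.
Saddles m_1 = 2g = 42

42


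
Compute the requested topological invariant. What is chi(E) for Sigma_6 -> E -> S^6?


chi(S^6) = 2 (n even), chi(Sigma_6) = 2 - 2*6 = -10.
chi(E) = 2 * (-10) = -20

-20


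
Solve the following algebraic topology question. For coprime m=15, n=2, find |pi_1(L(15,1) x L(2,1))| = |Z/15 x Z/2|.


pi_1(X x Y) = pi_1(X) x pi_1(Y).
pi_1(L(15,1)) = Z/15, pi_1(L(2,1)) = Z/2.
|Z/15 x Z/2| = 15 * 2 = 30

30


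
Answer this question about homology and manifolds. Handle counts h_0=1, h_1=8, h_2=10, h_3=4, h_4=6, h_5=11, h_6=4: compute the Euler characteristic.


Handles of index k contribute (-1)^k to chi (same as CW cells).
chi = (1) + (-8) + (10) + (-4) + (6) + (-11) + (4) = -2

-2


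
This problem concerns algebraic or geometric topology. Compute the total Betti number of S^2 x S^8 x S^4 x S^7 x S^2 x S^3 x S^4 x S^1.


Total Betti number is multiplicative under products.
Each S^d (d>=1) has total Betti number 2.
There are 8 sphere factors.
Total = 2^8 = 256

256


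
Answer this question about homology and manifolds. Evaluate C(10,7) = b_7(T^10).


By the Kunneth formula, b_k(T^n) = C(n,k).
b_7(T^10) = C(10,7).
C(10,7) = 10!/(7!*3!) = 120

120


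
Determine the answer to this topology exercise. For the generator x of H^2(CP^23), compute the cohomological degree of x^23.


|x| = 2 in H^*(CP^n).
|x^23| = 23 * |x| = 23 * 2 = 46

46


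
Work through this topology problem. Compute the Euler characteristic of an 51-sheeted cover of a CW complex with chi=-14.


For a finite covering: chi(E) = (number of sheets) * chi(B).
chi(E) = 51 * (-14) = -714

-714


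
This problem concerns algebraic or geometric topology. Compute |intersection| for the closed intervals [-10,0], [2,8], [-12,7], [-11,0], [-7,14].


Intersection = [max(a_i), min(b_i)] = [2, 0].
Since 2 > 0, the intersection is empty.
Length = 0

0


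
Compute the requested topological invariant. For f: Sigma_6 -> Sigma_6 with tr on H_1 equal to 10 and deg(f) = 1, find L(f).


L(f) = tr(f_0*) - tr(f_1*) + tr(f_2*).
= 1 - (10) + (1)
= -8

-8


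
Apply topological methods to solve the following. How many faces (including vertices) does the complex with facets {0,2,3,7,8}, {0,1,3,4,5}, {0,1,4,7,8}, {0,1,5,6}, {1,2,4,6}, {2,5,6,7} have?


Each maximal simplex on m vertices has 2^m - 1 nonempty faces.
Take the union (dedupe shared faces).
Total distinct faces = 102

102


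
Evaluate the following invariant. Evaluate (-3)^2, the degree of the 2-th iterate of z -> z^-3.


deg(f) = -3. Degree is multiplicative: deg(f^2) = (deg f)^2.
deg(f^2) = (-3)^2 = 9

9


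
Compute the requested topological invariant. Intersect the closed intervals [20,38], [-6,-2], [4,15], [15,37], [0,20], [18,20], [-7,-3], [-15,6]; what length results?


Intersection = [max(a_i), min(b_i)] = [20, -3].
Since 20 > -3, the intersection is empty.
Length = 0

0


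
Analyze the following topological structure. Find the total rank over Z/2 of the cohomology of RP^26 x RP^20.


dim H^*(RP^n; Z/2) = n+1 (one Z/2 in each degree 0..n).
Total Betti number is multiplicative.
Total = (26+1) * (20+1) = 27 * 21 = 567

567


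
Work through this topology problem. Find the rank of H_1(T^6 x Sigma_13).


pi_1(A x B) = pi_1(A) x pi_1(B); rank of abelianization = b_1.
b_1(T^6) = 6, b_1(Sigma_13) = 2*13 = 26.
b_1(product) = 6 + 26 = 32

32


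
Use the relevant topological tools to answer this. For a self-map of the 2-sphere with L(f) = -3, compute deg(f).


L(f) = 1 + (-1)^2 deg(f) on S^2.
-3 = 1 + (-1)^2 * deg(f)
(-1)^2 * deg(f) = -4
deg(f) = -4

-4


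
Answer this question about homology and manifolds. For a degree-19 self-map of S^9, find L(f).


On S^9: L(f) = tr(f_0*) + (-1)^9 tr(f_9*) = 1 + (-1)^9 * deg(f).
L(f) = 1 + (-1)^9 * 19 = 1 + -19 = -18

-18


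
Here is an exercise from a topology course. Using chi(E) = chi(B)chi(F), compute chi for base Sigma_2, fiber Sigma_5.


For a fiber bundle F -> E -> B (with CW structure): chi(E) = chi(B) * chi(F).
chi(Sigma_2) = -2, chi(Sigma_5) = -8.
chi(E) = (-2) * (-8) = 16

16


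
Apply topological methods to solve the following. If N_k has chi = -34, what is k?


chi = 2 - k for closed non-orientable surfaces with k crosscaps.
-34 = 2 - k
k = 2 - (-34) = 36

36


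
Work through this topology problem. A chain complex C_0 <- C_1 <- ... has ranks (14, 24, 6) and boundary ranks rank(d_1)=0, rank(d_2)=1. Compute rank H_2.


rank H_k = rank(ker d_k) - rank(im d_{k+1}).
rank(ker d_2) = rank(C_2) - rank(d_2) = 6 - 1 = 5.
rank(im d_{2+1}) = 0.
rank H_2 = 5 - 0 = 5

5


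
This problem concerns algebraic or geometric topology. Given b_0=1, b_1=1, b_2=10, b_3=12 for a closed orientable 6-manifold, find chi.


By Poincare duality b_k = b_{6-k}, so full Betti numbers: b_0=1, b_1=1, b_2=10, b_3=12, b_4=10, b_5=1, b_6=1.
chi = sum (-1)^k b_k = 8

8


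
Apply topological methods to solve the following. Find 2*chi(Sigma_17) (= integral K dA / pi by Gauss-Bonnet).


Gauss-Bonnet: integral K dA = 2*pi*chi(M).
chi(Sigma_17) = 2 - 2*17 = -32.
(integral K dA)/pi = 2*chi = 2*(-32) = -64

-64


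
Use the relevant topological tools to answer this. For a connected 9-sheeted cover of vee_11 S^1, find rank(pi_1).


Nielsen-Schreier: an index-n subgroup of F_r is free of rank 1 + n(r-1).
Equivalently: chi(cover) = n*chi(base); chi(vee_r S^1) = 1 - 11 = -10.
chi(E) = 9*(-10) = -90; rank = 1 - chi(E) = 1 - (-90) = 91.
rank = 1 + 9*(11-1) = 1 + 90 = 91

91


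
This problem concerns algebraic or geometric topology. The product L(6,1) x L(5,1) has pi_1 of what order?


pi_1(X x Y) = pi_1(X) x pi_1(Y).
pi_1(L(6,1)) = Z/6, pi_1(L(5,1)) = Z/5.
|Z/6 x Z/5| = 6 * 5 = 30

30


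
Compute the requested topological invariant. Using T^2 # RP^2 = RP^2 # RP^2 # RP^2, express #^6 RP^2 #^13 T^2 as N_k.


Since a >= 1, the sum is non-orientable; each T^2 can be replaced by RP^2 # RP^2 (since T^2#RP^2 = 3RP^2).
Total crosscaps k = 6 + 2*13 = 32.
Check via chi: chi = 6*1 + 13*0 - (6+13-1)*2 = -30 = 2 - k = -30. Consistent.

32


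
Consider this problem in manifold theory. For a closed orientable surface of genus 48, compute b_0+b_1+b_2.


For Sigma_48: b_0 = 1, b_1 = 2g = 96, b_2 = 1.
Total = 1 + 96 + 1 = 98

98


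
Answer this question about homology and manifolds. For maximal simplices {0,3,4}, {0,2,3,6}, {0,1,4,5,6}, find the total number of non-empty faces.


Each maximal simplex on m vertices has 2^m - 1 nonempty faces.
Take the union (dedupe shared faces).
Total distinct faces = 45

45


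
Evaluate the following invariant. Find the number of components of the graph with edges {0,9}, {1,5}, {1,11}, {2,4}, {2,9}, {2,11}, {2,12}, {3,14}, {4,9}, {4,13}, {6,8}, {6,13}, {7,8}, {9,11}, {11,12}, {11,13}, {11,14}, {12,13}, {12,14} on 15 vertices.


Run DFS/union-find over 15 vertices.
V = 15, E = 19.
Number of components = 2

2


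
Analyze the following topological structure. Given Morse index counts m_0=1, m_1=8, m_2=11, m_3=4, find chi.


Morse theory: chi(M) = sum_k (-1)^k m_k where m_k = #(index-k critical points).
= (1) + (-8) + (11) + (-4) = 0

0


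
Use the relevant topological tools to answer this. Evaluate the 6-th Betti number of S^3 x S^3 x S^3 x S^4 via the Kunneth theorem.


Each S^d has Poincare polynomial 1 + t^d.
The product S^3 x S^3 x S^3 x S^4 has Poincare polynomial prod(1+t^d_i).
Expanding: b_0=1, b_3=3, b_4=1, b_6=3, b_7=3, b_9=1, b_10=3, b_13=1.
b_6 = 3

3


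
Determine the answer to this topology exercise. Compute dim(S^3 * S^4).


Join of spheres: S^m * S^n = S^{m+n+1}.
dim = 3 + 4 + 1 = 8

8


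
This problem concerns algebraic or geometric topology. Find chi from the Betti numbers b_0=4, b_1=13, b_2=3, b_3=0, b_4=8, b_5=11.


chi = sum_k (-1)^k b_k.
= (4) + (-13) + (3) + (0) + (8) + (-11)
= -9

-9


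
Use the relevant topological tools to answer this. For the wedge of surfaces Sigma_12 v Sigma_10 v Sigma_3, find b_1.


For a wedge X v Y: reduced H_k(X v Y) = H_k(X) + H_k(Y).
Each Sigma_g contributes b_1 = 2g.
b_1 = 24 + 20 + 6 = 50

50


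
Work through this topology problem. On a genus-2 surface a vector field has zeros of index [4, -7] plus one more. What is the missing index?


Poincare-Hopf: sum of indices = chi(M).
chi(Sigma_2) = 2 - 2*2 = -2.
Sum of known indices = -3.
x = chi - (sum known) = -2 - (-3) = 1

1


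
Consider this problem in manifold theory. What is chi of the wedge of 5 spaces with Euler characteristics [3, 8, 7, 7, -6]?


chi(A v B) = chi(A) + chi(B) - 1 (one point identified).
For 5 spaces: chi = (sum chi_i) - (5 - 1).
sum = 19; chi = 19 - 4 = 15

15


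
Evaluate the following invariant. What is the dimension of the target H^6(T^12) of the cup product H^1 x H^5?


Cup product: H^p x H^q -> H^{p+q}; here p+q = 1+5 = 6.
rank H^k(T^n) = C(n,k).
C(12,6) = 924

924


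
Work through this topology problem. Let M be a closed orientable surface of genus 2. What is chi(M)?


For a closed orientable surface of genus g: chi = 2 - 2g.
Here g = 2.
chi = 2 - 2*2 = 2 - 4 = -2

-2


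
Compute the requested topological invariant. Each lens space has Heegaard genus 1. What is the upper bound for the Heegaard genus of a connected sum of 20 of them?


Heegaard genus satisfies g(A#B) <= g(A) + g(B).
Each lens space has g = 1.
Upper bound: 20 * 1 = 20

20


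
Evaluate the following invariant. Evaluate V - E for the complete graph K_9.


K_9: V = 9, E = C(9,2) = 36.
chi = V - E = 9 - 36 = -27

-27


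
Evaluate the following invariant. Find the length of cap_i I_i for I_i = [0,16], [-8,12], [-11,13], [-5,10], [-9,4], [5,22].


Intersection = [max(a_i), min(b_i)] = [5, 4].
Since 5 > 4, the intersection is empty.
Length = 0

0


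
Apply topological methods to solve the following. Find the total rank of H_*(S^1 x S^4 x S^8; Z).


Total Betti number is multiplicative under products.
Each S^d (d>=1) has total Betti number 2.
There are 3 sphere factors.
Total = 2^3 = 8

8


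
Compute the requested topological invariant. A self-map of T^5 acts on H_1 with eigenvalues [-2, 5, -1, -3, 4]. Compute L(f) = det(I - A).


For a torus self-map: L(f) = det(I - A) where A acts on H_1.
L(f) = (1--2) * (1-5) * (1--1) * (1--3) * (1-4) = 3 * -4 * 2 * 4 * -3 = 288

288


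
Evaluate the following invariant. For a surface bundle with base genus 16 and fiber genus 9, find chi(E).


For a fiber bundle F -> E -> B (with CW structure): chi(E) = chi(B) * chi(F).
chi(Sigma_16) = -30, chi(Sigma_9) = -16.
chi(E) = (-30) * (-16) = 480

480


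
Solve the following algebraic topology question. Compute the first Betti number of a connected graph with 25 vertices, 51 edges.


For a connected graph: rank(pi_1) = b_1 = E - V + 1 = 1 - chi.
chi = V - E = 25 - 51 = -26.
rank = 1 - (-26) = 51 - 25 + 1 = 27

27


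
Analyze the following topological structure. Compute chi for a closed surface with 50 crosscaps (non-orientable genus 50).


For a non-orientable closed surface with k crosscaps: chi = 2 - k.
Here k = 50.
chi = 2 - 50 = -48

-48


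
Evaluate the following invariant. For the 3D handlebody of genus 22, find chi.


A genus-g handlebody deformation retracts to a wedge of g circles.
chi(vee_g S^1) = 1 - g.
chi(H_22) = 1 - 22 = -21

-21


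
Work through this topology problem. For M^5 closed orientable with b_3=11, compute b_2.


Poincare duality for closed orientable n-manifolds: b_k = b_{n-k}.
Here n = 5, so b_2 = b_3 = 11

11


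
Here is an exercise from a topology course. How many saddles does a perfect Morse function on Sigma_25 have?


A perfect Morse function has m_k = b_k.
For Sigma_25: b_0=1, b_1=2g=50, b_2=1.
Saddles m_1 = 2g = 50

50


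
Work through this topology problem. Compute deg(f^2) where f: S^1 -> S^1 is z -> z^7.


deg(f) = 7. Degree is multiplicative: deg(f^2) = (deg f)^2.
deg(f^2) = (7)^2 = 49

49


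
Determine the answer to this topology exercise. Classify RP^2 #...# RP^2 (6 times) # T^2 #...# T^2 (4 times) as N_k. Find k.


Since a >= 1, the sum is non-orientable; each T^2 can be replaced by RP^2 # RP^2 (since T^2#RP^2 = 3RP^2).
Total crosscaps k = 6 + 2*4 = 14.
Check via chi: chi = 6*1 + 4*0 - (6+4-1)*2 = -12 = 2 - k = -12. Consistent.

14


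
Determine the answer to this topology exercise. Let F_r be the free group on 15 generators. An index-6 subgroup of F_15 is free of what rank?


Nielsen-Schreier: an index-n subgroup of F_r is free of rank 1 + n(r-1).
Equivalently: chi(cover) = n*chi(base); chi(vee_r S^1) = 1 - 15 = -14.
chi(E) = 6*(-14) = -84; rank = 1 - chi(E) = 1 - (-84) = 85.
rank = 1 + 6*(15-1) = 1 + 84 = 85

85


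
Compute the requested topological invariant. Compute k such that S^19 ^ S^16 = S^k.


S^m ^ S^n = S^{m+n}.
k = 19 + 16 = 35

35


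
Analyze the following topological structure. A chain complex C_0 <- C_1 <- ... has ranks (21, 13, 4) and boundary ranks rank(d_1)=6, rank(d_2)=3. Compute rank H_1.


rank H_k = rank(ker d_k) - rank(im d_{k+1}).
rank(ker d_1) = rank(C_1) - rank(d_1) = 13 - 6 = 7.
rank(im d_{1+1}) = 3.
rank H_1 = 7 - 3 = 4

4


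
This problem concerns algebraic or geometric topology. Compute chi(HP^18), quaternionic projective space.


HP^18 has one cell in each dimension 0, 4, ..., 4*18 (18+1 cells, all even-dim).
chi = 18 + 1 = 19

19


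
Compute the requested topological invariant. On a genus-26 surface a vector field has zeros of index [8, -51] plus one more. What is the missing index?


Poincare-Hopf: sum of indices = chi(M).
chi(Sigma_26) = 2 - 2*26 = -50.
Sum of known indices = -43.
x = chi - (sum known) = -50 - (-43) = -7

-7


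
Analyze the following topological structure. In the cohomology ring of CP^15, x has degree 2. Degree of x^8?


|x| = 2 in H^*(CP^n).
|x^8| = 8 * |x| = 8 * 2 = 16

16


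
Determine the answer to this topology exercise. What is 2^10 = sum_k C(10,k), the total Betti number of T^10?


b_k(T^10) = C(10,k), so the sum over k is sum_k C(10,k) = 2^10.
Total = 2^10 = 1024

1024


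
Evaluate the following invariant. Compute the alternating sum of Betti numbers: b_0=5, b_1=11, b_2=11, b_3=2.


chi = sum_k (-1)^k b_k.
= (5) + (-11) + (11) + (-2)
= 3

3


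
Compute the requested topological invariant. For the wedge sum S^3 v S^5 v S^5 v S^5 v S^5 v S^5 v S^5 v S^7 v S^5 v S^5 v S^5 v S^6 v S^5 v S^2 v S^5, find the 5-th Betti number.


For a wedge of spheres, H_k (k>0) is free on one generator per sphere of dimension k.
Spheres of dimension 5: count = 11.
b_5 = 11

11


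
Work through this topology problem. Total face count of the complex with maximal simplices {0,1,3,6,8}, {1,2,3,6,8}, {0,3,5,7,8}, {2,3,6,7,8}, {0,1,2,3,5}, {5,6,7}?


Each maximal simplex on m vertices has 2^m - 1 nonempty faces.
Take the union (dedupe shared faces).
Total distinct faces = 101

101


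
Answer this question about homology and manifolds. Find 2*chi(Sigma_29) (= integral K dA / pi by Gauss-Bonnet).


Gauss-Bonnet: integral K dA = 2*pi*chi(M).
chi(Sigma_29) = 2 - 2*29 = -56.
(integral K dA)/pi = 2*chi = 2*(-56) = -112

-112


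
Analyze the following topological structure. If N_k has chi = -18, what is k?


chi = 2 - k for closed non-orientable surfaces with k crosscaps.
-18 = 2 - k
k = 2 - (-18) = 20

20


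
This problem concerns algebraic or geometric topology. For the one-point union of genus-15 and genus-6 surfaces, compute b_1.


For a wedge: H_1(A v B) = H_1(A) + H_1(B).
b_1(Sigma_15) = 30, b_1(Sigma_6) = 12.
b_1 = 30 + 12 = 42

42


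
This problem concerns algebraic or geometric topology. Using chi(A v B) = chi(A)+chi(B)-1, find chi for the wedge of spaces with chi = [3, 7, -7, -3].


chi(A v B) = chi(A) + chi(B) - 1 (one point identified).
For 4 spaces: chi = (sum chi_i) - (4 - 1).
sum = 0; chi = 0 - 3 = -3

-3


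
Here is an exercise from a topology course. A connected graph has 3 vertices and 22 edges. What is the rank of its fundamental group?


For a connected graph: rank(pi_1) = b_1 = E - V + 1 = 1 - chi.
chi = V - E = 3 - 22 = -19.
rank = 1 - (-19) = 22 - 3 + 1 = 20

20


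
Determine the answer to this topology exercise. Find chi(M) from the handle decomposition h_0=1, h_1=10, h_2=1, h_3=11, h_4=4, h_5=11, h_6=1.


Handles of index k contribute (-1)^k to chi (same as CW cells).
chi = (1) + (-10) + (1) + (-11) + (4) + (-11) + (1) = -25

-25


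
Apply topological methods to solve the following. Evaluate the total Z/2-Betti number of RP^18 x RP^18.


dim H^*(RP^n; Z/2) = n+1 (one Z/2 in each degree 0..n).
Total Betti number is multiplicative.
Total = (18+1) * (18+1) = 19 * 19 = 361

361


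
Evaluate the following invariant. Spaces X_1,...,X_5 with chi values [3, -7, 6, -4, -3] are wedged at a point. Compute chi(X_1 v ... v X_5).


chi(A v B) = chi(A) + chi(B) - 1 (one point identified).
For 5 spaces: chi = (sum chi_i) - (5 - 1).
sum = -5; chi = -5 - 4 = -9

-9


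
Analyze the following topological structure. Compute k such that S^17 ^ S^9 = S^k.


S^m ^ S^n = S^{m+n}.
k = 17 + 9 = 26

26


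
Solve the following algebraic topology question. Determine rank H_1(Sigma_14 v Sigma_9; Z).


For a wedge: H_1(A v B) = H_1(A) + H_1(B).
b_1(Sigma_14) = 28, b_1(Sigma_9) = 18.
b_1 = 28 + 18 = 46

46


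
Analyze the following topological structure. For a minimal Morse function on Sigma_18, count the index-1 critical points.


A perfect Morse function has m_k = b_k.
For Sigma_18: b_0=1, b_1=2g=36, b_2=1.
Saddles m_1 = 2g = 36

36


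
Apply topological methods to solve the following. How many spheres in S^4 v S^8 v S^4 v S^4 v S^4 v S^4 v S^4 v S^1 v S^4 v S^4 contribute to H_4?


For a wedge of spheres, H_k (k>0) is free on one generator per sphere of dimension k.
Spheres of dimension 4: count = 8.
b_4 = 8

8


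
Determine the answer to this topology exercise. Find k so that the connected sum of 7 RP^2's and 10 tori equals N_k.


Since a >= 1, the sum is non-orientable; each T^2 can be replaced by RP^2 # RP^2 (since T^2#RP^2 = 3RP^2).
Total crosscaps k = 7 + 2*10 = 27.
Check via chi: chi = 7*1 + 10*0 - (7+10-1)*2 = -25 = 2 - k = -25. Consistent.

27


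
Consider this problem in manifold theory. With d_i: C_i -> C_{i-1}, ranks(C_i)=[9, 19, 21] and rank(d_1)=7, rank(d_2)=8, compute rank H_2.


rank H_k = rank(ker d_k) - rank(im d_{k+1}).
rank(ker d_2) = rank(C_2) - rank(d_2) = 21 - 8 = 13.
rank(im d_{2+1}) = 0.
rank H_2 = 13 - 0 = 13

13


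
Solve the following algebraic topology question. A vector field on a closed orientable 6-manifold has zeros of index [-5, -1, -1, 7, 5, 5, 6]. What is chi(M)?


Poincare-Hopf: chi(M) = sum of indices of zeros.
chi = (-5) + (-1) + (-1) + (7) + (5) + (5) + (6) = 16

16


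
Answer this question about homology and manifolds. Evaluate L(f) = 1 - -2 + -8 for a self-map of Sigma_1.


L(f) = tr(f_0*) - tr(f_1*) + tr(f_2*).
= 1 - (-2) + (-8)
= -5

-5


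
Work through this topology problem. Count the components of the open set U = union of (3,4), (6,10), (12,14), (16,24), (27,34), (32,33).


Sort and merge overlapping open intervals.
Merged: (3,4), (6,10), (12,14), (16,24), (27,34).
Number of components = 5

5


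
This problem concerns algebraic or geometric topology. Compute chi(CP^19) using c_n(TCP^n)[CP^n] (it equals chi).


For any closed oriented manifold, <e(TM),[M]> = chi(M).
chi(CP^19) = 19+1 = 20

20


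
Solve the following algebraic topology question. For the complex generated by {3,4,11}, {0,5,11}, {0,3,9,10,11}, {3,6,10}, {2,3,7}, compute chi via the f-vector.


Enumerate all faces; f-vector: f_0=10, f_1=19, f_2=14, f_3=5, f_4=1.
chi = sum (-1)^k f_k = 1

1


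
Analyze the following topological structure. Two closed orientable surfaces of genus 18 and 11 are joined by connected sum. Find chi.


chi(Sigma_18) = 2 - 2*18 = -34
chi(Sigma_11) = 2 - 2*11 = -20
For surfaces: chi(A#B) = chi(A) + chi(B) - 2.
chi = -34 + -20 - 2 = -56

-56


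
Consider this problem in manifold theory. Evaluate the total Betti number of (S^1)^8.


b_k(T^8) = C(8,k), so the sum over k is sum_k C(8,k) = 2^8.
Total = 2^8 = 256

256


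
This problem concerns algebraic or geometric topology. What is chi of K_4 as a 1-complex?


K_4: V = 4, E = C(4,2) = 6.
chi = V - E = 4 - 6 = -2

-2


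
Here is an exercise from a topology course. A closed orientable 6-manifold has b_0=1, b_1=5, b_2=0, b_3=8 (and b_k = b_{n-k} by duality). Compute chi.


By Poincare duality b_k = b_{6-k}, so full Betti numbers: b_0=1, b_1=5, b_2=0, b_3=8, b_4=0, b_5=5, b_6=1.
chi = sum (-1)^k b_k = -16

-16


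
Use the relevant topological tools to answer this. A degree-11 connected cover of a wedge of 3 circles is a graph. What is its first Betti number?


Nielsen-Schreier: an index-n subgroup of F_r is free of rank 1 + n(r-1).
Equivalently: chi(cover) = n*chi(base); chi(vee_r S^1) = 1 - 3 = -2.
chi(E) = 11*(-2) = -22; rank = 1 - chi(E) = 1 - (-22) = 23.
rank = 1 + 11*(3-1) = 1 + 22 = 23

23


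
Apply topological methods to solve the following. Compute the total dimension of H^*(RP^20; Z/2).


H^k(RP^20; Z/2) = Z/2 for each 0 <= k <= 20.
Total dimension = 20 + 1 = 21

21


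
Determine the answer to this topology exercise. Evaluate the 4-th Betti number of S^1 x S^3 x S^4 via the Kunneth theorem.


Each S^d has Poincare polynomial 1 + t^d.
The product S^1 x S^3 x S^4 has Poincare polynomial prod(1+t^d_i).
Expanding: b_0=1, b_1=1, b_3=1, b_4=2, b_5=1, b_7=1, b_8=1.
b_4 = 2

2


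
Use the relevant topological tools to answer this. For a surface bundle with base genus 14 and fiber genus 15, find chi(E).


For a fiber bundle F -> E -> B (with CW structure): chi(E) = chi(B) * chi(F).
chi(Sigma_14) = -26, chi(Sigma_15) = -28.
chi(E) = (-26) * (-28) = 728

728


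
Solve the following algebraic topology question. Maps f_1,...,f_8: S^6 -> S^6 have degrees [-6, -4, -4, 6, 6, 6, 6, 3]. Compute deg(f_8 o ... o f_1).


Degree is multiplicative: deg(composition) = product of degrees.
= (-6) * (-4) * (-4) * (6) * (6) * (6) * (6) * (3) = -373248

-373248


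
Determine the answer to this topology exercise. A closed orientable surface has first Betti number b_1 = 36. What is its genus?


For a closed orientable surface: b_1 = 2g.
36 = 2g
g = 36 / 2 = 18

18


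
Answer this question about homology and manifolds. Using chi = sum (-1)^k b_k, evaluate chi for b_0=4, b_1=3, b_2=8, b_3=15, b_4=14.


chi = sum_k (-1)^k b_k.
= (4) + (-3) + (8) + (-15) + (14)
= 8

8


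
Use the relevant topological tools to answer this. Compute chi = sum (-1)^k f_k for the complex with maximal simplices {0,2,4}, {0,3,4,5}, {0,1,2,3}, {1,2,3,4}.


Enumerate all faces; f-vector: f_0=6, f_1=13, f_2=12, f_3=3.
chi = sum (-1)^k f_k = 2

2


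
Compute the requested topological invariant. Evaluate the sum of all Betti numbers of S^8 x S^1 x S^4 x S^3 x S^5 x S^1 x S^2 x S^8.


Total Betti number is multiplicative under products.
Each S^d (d>=1) has total Betti number 2.
There are 8 sphere factors.
Total = 2^8 = 256

256


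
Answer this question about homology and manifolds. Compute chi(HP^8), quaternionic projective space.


HP^8 has one cell in each dimension 0, 4, ..., 4*8 (8+1 cells, all even-dim).
chi = 8 + 1 = 9

9


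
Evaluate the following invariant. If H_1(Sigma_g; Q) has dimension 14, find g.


For a closed orientable surface: b_1 = 2g.
14 = 2g
g = 14 / 2 = 7

7


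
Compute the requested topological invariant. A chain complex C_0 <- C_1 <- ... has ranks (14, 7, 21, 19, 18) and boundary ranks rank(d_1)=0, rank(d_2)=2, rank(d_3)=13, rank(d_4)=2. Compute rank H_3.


rank H_k = rank(ker d_k) - rank(im d_{k+1}).
rank(ker d_3) = rank(C_3) - rank(d_3) = 19 - 13 = 6.
rank(im d_{3+1}) = 2.
rank H_3 = 6 - 2 = 4

4


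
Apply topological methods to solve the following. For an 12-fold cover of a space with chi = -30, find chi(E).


For a finite covering: chi(E) = (number of sheets) * chi(B).
chi(E) = 12 * (-30) = -360

-360


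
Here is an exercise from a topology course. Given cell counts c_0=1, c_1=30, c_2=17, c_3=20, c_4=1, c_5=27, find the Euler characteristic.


chi = sum_k (-1)^k c_k.
= (-1)^0*1 + (-1)^1*30 + (-1)^2*17 + (-1)^3*20 + (-1)^4*1 + (-1)^5*27
= (1) + (-30) + (17) + (-20) + (1) + (-27)
= -58

-58


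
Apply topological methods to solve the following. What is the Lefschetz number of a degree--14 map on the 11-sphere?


On S^11: L(f) = tr(f_0*) + (-1)^11 tr(f_11*) = 1 + (-1)^11 * deg(f).
L(f) = 1 + (-1)^11 * -14 = 1 + 14 = 15

15


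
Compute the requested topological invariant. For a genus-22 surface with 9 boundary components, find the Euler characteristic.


For a compact orientable surface with genus g and b boundary components: chi = 2 - 2g - b.
chi = 2 - 2*22 - 9 = 2 - 44 - 9 = -51

-51


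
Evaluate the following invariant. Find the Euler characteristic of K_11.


K_11: V = 11, E = C(11,2) = 55.
chi = V - E = 11 - 55 = -44

-44


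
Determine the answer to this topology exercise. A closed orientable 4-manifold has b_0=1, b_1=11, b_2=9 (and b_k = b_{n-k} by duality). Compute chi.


By Poincare duality b_k = b_{4-k}, so full Betti numbers: b_0=1, b_1=11, b_2=9, b_3=11, b_4=1.
chi = sum (-1)^k b_k = -11

-11


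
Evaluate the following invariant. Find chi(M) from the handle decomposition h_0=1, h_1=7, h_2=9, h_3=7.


Handles of index k contribute (-1)^k to chi (same as CW cells).
chi = (1) + (-7) + (9) + (-7) = -4

-4


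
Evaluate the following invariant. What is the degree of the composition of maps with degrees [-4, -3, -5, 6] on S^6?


Degree is multiplicative: deg(composition) = product of degrees.
= (-4) * (-3) * (-5) * (6) = -360

-360


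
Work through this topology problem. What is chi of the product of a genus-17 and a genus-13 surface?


chi(Sigma_17) = 2 - 2*17 = -32
chi(Sigma_13) = 2 - 2*13 = -24
chi(product) = (-32) * (-24) = 768

768


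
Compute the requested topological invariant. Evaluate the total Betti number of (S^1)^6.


b_k(T^6) = C(6,k), so the sum over k is sum_k C(6,k) = 2^6.
Total = 2^6 = 64

64


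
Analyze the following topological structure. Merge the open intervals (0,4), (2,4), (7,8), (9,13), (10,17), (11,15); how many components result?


Sort and merge overlapping open intervals.
Merged: (0,4), (7,8), (9,17).
Number of components = 3

3


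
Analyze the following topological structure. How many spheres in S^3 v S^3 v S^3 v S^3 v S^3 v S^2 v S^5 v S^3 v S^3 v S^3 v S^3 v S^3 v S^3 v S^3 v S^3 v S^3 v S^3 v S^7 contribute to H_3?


For a wedge of spheres, H_k (k>0) is free on one generator per sphere of dimension k.
Spheres of dimension 3: count = 15.
b_3 = 15

15


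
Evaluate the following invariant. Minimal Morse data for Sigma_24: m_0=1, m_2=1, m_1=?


A perfect Morse function has m_k = b_k.
For Sigma_24: b_0=1, b_1=2g=48, b_2=1.
Saddles m_1 = 2g = 48

48


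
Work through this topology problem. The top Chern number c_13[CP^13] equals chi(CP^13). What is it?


For any closed oriented manifold, <e(TM),[M]> = chi(M).
chi(CP^13) = 13+1 = 14

14


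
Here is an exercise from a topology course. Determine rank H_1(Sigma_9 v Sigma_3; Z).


For a wedge: H_1(A v B) = H_1(A) + H_1(B).
b_1(Sigma_9) = 18, b_1(Sigma_3) = 6.
b_1 = 18 + 6 = 24

24


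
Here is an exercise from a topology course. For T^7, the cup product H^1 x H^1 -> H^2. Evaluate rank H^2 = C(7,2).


Cup product: H^p x H^q -> H^{p+q}; here p+q = 1+1 = 2.
rank H^k(T^n) = C(n,k).
C(7,2) = 21

21


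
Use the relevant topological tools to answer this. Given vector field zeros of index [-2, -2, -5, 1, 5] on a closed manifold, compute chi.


Poincare-Hopf: chi(M) = sum of indices of zeros.
chi = (-2) + (-2) + (-5) + (1) + (5) = -3

-3


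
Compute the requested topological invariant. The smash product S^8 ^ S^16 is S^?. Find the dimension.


S^m ^ S^n = S^{m+n}.
k = 8 + 16 = 24

24


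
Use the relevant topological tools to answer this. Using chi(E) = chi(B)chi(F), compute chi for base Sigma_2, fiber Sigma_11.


For a fiber bundle F -> E -> B (with CW structure): chi(E) = chi(B) * chi(F).
chi(Sigma_2) = -2, chi(Sigma_11) = -20.
chi(E) = (-2) * (-20) = 40

40


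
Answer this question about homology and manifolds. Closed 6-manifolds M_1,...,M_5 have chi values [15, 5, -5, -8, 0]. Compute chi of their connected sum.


For n-manifolds: chi(A#B) = chi(A) + chi(B) - chi(S^6).
chi(S^6) = 1 + (-1)^6 = 2.
chi(#) = (sum chi_i) - (5-1)*chi(S^6) = 7 - 4*2 = -1

-1


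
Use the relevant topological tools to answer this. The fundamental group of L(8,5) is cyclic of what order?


pi_1(L(p,q)) = Z/pZ for any q coprime to p.
|pi_1(L(8,5))| = 8

8


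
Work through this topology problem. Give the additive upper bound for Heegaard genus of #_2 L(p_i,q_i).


Heegaard genus satisfies g(A#B) <= g(A) + g(B).
Each lens space has g = 1.
Upper bound: 2 * 1 = 2

2


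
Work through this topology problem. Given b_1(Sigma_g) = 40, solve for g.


For a closed orientable surface: b_1 = 2g.
40 = 2g
g = 40 / 2 = 20

20


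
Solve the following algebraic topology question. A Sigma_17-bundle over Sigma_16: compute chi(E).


For a fiber bundle F -> E -> B (with CW structure): chi(E) = chi(B) * chi(F).
chi(Sigma_16) = -30, chi(Sigma_17) = -32.
chi(E) = (-30) * (-32) = 960

960


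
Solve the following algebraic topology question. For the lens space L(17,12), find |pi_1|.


pi_1(L(p,q)) = Z/pZ for any q coprime to p.
|pi_1(L(17,12))| = 17

17


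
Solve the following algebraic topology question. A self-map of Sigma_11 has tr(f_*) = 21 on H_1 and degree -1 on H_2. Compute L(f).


L(f) = tr(f_0*) - tr(f_1*) + tr(f_2*).
= 1 - (21) + (-1)
= -21

-21


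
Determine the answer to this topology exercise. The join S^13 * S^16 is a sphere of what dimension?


Join of spheres: S^m * S^n = S^{m+n+1}.
dim = 13 + 16 + 1 = 30

30


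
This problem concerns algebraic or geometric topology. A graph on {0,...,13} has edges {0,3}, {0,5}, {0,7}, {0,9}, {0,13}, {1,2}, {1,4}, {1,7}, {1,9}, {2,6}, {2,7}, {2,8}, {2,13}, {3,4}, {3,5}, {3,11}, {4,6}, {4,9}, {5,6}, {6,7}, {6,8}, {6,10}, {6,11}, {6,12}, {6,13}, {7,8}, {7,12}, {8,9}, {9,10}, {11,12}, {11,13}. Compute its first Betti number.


b_1 = E - V + (number of components).
E = 31, V = 14, components = 1.
b_1 = 31 - 14 + 1 = 18

18


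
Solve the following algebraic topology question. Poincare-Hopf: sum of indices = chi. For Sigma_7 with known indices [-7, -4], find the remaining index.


Poincare-Hopf: sum of indices = chi(M).
chi(Sigma_7) = 2 - 2*7 = -12.
Sum of known indices = -11.
x = chi - (sum known) = -12 - (-11) = -1

-1


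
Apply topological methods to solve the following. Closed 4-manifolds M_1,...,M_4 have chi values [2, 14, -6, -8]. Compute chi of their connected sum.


For n-manifolds: chi(A#B) = chi(A) + chi(B) - chi(S^4).
chi(S^4) = 1 + (-1)^4 = 2.
chi(#) = (sum chi_i) - (4-1)*chi(S^4) = 2 - 3*2 = -4

-4


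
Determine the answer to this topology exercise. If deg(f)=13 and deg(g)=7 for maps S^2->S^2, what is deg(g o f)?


Degree is multiplicative under composition: deg(g o f) = deg(g) * deg(f).
= 7 * 13 = 91

91


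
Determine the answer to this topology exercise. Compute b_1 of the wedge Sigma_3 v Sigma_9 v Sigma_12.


For a wedge X v Y: reduced H_k(X v Y) = H_k(X) + H_k(Y).
Each Sigma_g contributes b_1 = 2g.
b_1 = 6 + 18 + 24 = 48

48


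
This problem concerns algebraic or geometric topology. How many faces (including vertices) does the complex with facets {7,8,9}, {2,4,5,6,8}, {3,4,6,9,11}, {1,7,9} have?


Each maximal simplex on m vertices has 2^m - 1 nonempty faces.
Take the union (dedupe shared faces).
Total distinct faces = 68

68


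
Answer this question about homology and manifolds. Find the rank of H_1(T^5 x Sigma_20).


pi_1(A x B) = pi_1(A) x pi_1(B); rank of abelianization = b_1.
b_1(T^5) = 5, b_1(Sigma_20) = 2*20 = 40.
b_1(product) = 5 + 40 = 45

45


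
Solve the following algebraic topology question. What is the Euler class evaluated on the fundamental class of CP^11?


For any closed oriented manifold, <e(TM),[M]> = chi(M).
chi(CP^11) = 11+1 = 12

12


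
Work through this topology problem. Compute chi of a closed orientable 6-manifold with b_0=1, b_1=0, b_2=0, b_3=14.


By Poincare duality b_k = b_{6-k}, so full Betti numbers: b_0=1, b_1=0, b_2=0, b_3=14, b_4=0, b_5=0, b_6=1.
chi = sum (-1)^k b_k = -12

-12


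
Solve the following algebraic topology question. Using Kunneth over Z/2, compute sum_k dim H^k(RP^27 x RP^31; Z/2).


dim H^*(RP^n; Z/2) = n+1 (one Z/2 in each degree 0..n).
Total Betti number is multiplicative.
Total = (27+1) * (31+1) = 28 * 32 = 896

896


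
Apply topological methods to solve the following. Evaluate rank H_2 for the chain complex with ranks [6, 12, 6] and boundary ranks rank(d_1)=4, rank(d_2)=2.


rank H_k = rank(ker d_k) - rank(im d_{k+1}).
rank(ker d_2) = rank(C_2) - rank(d_2) = 6 - 2 = 4.
rank(im d_{2+1}) = 0.
rank H_2 = 4 - 0 = 4

4


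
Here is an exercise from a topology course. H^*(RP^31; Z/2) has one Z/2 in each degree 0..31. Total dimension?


H^k(RP^31; Z/2) = Z/2 for each 0 <= k <= 31.
Total dimension = 31 + 1 = 32

32


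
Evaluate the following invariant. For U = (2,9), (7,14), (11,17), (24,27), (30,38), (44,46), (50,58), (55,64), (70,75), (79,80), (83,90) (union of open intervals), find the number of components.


Sort and merge overlapping open intervals.
Merged: (2,17), (24,27), (30,38), (44,46), (50,64), (70,75), (79,80), (83,90).
Number of components = 8

8


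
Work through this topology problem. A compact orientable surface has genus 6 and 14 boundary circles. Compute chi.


For a compact orientable surface with genus g and b boundary components: chi = 2 - 2g - b.
chi = 2 - 2*6 - 14 = 2 - 12 - 14 = -24

-24


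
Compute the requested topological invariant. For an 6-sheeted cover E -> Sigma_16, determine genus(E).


For an n-sheeted cover: chi(E) = n * chi(B).
chi(Sigma_16) = 2 - 2*16 = -30.
chi(E) = 6 * (-30) = -180.
genus(E) = (2 - chi(E))/2 = (2 - (-180))/2 = 182/2 = 91

91


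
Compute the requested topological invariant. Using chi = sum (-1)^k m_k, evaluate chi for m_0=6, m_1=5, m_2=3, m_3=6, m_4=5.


Morse theory: chi(M) = sum_k (-1)^k m_k where m_k = #(index-k critical points).
= (6) + (-5) + (3) + (-6) + (5) = 3

3


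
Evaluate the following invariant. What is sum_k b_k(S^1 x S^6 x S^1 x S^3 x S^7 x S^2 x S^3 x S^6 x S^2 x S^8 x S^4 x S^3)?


Total Betti number is multiplicative under products.
Each S^d (d>=1) has total Betti number 2.
There are 12 sphere factors.
Total = 2^12 = 4096

4096


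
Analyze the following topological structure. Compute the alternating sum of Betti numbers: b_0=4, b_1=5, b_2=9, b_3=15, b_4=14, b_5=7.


chi = sum_k (-1)^k b_k.
= (4) + (-5) + (9) + (-15) + (14) + (-7)
= 0

0


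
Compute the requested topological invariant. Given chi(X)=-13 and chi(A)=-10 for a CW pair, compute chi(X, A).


Relative Euler characteristic: chi(X, A) = chi(X) - chi(A).
= -13 - (-10) = -3

-3


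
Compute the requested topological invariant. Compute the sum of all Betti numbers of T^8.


b_k(T^8) = C(8,k), so the sum over k is sum_k C(8,k) = 2^8.
Total = 2^8 = 256

256


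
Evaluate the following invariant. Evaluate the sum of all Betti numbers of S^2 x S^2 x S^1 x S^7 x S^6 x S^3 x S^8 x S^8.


Total Betti number is multiplicative under products.
Each S^d (d>=1) has total Betti number 2.
There are 8 sphere factors.
Total = 2^8 = 256

256


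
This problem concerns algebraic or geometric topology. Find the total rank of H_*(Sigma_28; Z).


For Sigma_28: b_0 = 1, b_1 = 2g = 56, b_2 = 1.
Total = 1 + 56 + 1 = 58

58


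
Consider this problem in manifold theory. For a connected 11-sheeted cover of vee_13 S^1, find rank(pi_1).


Nielsen-Schreier: an index-n subgroup of F_r is free of rank 1 + n(r-1).
Equivalently: chi(cover) = n*chi(base); chi(vee_r S^1) = 1 - 13 = -12.
chi(E) = 11*(-12) = -132; rank = 1 - chi(E) = 1 - (-132) = 133.
rank = 1 + 11*(13-1) = 1 + 132 = 133

133


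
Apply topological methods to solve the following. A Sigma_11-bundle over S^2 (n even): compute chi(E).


chi(S^2) = 2 (n even), chi(Sigma_11) = 2 - 2*11 = -20.
chi(E) = 2 * (-20) = -40

-40


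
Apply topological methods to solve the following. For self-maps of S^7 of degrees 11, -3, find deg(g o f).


Degree is multiplicative under composition: deg(g o f) = deg(g) * deg(f).
= -3 * 11 = -33

-33


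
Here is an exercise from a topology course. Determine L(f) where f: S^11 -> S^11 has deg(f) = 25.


On S^11: L(f) = tr(f_0*) + (-1)^11 tr(f_11*) = 1 + (-1)^11 * deg(f).
L(f) = 1 + (-1)^11 * 25 = 1 + -25 = -24

-24


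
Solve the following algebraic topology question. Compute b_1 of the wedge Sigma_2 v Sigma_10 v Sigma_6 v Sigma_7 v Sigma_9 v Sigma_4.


For a wedge X v Y: reduced H_k(X v Y) = H_k(X) + H_k(Y).
Each Sigma_g contributes b_1 = 2g.
b_1 = 4 + 20 + 12 + 14 + 18 + 8 = 76

76


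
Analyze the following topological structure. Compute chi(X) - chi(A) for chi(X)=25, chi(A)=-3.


Relative Euler characteristic: chi(X, A) = chi(X) - chi(A).
= 25 - (-3) = 28

28


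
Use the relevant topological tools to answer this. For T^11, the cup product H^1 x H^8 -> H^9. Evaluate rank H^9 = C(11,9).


Cup product: H^p x H^q -> H^{p+q}; here p+q = 1+8 = 9.
rank H^k(T^n) = C(n,k).
C(11,9) = 55

55


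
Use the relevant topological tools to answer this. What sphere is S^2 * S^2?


Join of spheres: S^m * S^n = S^{m+n+1}.
dim = 2 + 2 + 1 = 5

5


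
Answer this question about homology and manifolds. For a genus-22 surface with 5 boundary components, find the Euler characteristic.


For a compact orientable surface with genus g and b boundary components: chi = 2 - 2g - b.
chi = 2 - 2*22 - 5 = 2 - 44 - 5 = -47

-47
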